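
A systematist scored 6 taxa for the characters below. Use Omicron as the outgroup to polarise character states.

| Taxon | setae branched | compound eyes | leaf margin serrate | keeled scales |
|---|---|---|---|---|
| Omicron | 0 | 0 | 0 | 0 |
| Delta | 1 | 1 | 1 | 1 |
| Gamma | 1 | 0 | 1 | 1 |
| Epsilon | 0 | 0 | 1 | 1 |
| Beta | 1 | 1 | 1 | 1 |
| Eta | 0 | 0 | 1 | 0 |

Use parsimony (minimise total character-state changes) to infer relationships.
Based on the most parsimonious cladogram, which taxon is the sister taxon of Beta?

The outgroup has state '0' for every character, so '1' is the derived state throughout.
Only Beta, Delta, and Gamma show the derived state '1' for setae branched, supporting them as a clade.
Only Beta and Delta show the derived state '1' for compound eyes, supporting them as a clade.
leaf margin serrate (derived state '1') is shared by all ingroup taxa — unites the whole ingroup.
Only Beta, Delta, Epsilon, and Gamma show the derived state '1' for keeled scales, supporting them as a clade.
Most parsimonious ingroup topology: ((((Delta,Beta),Gamma),Epsilon),Eta).
Beta and Delta form a cherry on this tree, so they are sister taxa.

Delta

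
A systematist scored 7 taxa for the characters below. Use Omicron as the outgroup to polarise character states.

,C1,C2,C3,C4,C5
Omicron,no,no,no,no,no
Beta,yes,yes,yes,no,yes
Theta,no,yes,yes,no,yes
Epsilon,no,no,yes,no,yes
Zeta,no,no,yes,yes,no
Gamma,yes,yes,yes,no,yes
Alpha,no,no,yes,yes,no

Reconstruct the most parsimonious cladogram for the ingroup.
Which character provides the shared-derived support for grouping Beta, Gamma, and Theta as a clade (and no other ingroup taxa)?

C2

The outgroup has state 'no' for every character, so 'yes' is the derived state throughout.
Only Beta and Gamma show the derived state 'yes' for C1, supporting them as a clade.
C2 (derived state 'yes') is shared by Beta, Gamma, and Theta — a synapomorphy uniting that clade.
C3 (derived state 'yes') is shared by all ingroup taxa — unites the whole ingroup.
Only Alpha and Zeta show the derived state 'yes' for C4, supporting them as a clade.
Only Beta, Epsilon, Gamma, and Theta show the derived state 'yes' for C5, supporting them as a clade.
Most parsimonious ingroup topology: (((Theta,(Beta,Gamma)),Epsilon),(Zeta,Alpha)).
The clade {Beta, Gamma, Theta} is supported by C2: its derived state 'yes' occurs in exactly those taxa and in no other taxon (including the outgroup).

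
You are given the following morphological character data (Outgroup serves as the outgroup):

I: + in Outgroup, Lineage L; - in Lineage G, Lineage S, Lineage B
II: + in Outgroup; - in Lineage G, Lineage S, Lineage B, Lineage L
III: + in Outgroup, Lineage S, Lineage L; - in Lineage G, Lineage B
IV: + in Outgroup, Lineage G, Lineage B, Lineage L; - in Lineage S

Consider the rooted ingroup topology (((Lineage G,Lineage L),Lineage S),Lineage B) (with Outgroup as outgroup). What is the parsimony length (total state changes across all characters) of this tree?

6

Map each character onto (((Lineage G,Lineage L),Lineage S),Lineage B) (rooted by Outgroup) and count the minimum state changes it requires (Fitch parsimony):
I: 2; II: 1; III: 2; IV: 1.
Total tree length = 6.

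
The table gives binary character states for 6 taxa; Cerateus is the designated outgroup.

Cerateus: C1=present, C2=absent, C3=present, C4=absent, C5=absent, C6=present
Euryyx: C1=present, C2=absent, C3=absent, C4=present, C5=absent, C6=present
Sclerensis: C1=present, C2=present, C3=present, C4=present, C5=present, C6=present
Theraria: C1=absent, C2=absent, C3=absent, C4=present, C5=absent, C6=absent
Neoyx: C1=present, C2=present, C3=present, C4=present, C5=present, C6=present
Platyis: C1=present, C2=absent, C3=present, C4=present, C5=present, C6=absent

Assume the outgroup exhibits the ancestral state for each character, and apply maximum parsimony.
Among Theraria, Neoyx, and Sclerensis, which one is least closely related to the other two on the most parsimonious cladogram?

Character polarity is set by the outgroup: the derived state is whichever differs from the outgroup's state, so for C1, C3, C6 the derived state is 'absent', and for the remaining characters it is 'present'.
C1 (derived state 'absent') is unique to Theraria (autapomorphy; uninformative for grouping).
C2 (derived state 'present') is shared by Neoyx and Sclerensis — a synapomorphy uniting that clade.
C3: derived state 'absent' in Euryyx and Theraria only — synapomorphy for {Euryyx, Theraria}.
C4 (derived state 'present') is shared by all ingroup taxa — unites the whole ingroup.
C5: derived state 'present' in Neoyx, Platyis, and Sclerensis only — synapomorphy for {Neoyx, Platyis, Sclerensis}.
C6 (state 'absent') occurs in Platyis and Theraria but conflicts with the nesting implied by the other characters — most parsimoniously interpreted as homoplasy.
Most parsimonious ingroup topology: ((Platyis,(Sclerensis,Neoyx)),(Euryyx,Theraria)).
Neoyx and Sclerensis share a more recent common ancestor with each other than either does with Theraria, so Theraria is the least closely related of the three.

Theraria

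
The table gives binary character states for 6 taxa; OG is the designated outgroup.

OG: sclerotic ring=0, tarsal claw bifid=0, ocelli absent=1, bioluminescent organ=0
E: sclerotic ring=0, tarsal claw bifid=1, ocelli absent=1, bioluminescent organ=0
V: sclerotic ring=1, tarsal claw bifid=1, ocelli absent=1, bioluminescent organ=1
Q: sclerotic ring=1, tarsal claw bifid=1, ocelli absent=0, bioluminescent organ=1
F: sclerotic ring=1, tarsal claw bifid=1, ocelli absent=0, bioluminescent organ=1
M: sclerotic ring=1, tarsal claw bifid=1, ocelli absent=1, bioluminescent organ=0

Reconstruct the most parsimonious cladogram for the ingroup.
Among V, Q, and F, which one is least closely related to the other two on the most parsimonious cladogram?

Character polarity is set by the outgroup: the derived state is whichever differs from the outgroup's state, so for ocelli absent the derived state is '0', and for the remaining characters it is '1'.
Only F, M, Q, and V show the derived state '1' for sclerotic ring, supporting them as a clade.
tarsal claw bifid (derived state '1') is shared by all ingroup taxa — unites the whole ingroup.
Only F and Q show the derived state '0' for ocelli absent, supporting them as a clade.
bioluminescent organ: derived state '1' in F, Q, and V only — synapomorphy for {F, Q, V}.
Most parsimonious ingroup topology: (E,((V,(Q,F)),M)).
Q and F share a more recent common ancestor with each other than either does with V, so V is the least closely related of the three.

V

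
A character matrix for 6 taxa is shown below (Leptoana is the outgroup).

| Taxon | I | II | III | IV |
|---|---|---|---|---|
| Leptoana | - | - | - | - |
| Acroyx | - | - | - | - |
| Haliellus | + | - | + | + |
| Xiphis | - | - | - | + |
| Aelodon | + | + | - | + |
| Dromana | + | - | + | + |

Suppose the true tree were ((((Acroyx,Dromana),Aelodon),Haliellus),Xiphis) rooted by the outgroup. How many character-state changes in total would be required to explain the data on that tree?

7

Map each character onto ((((Acroyx,Dromana),Aelodon),Haliellus),Xiphis) (rooted by Leptoana) and count the minimum state changes it requires (Fitch parsimony):
I: 2; II: 1; III: 2; IV: 2.
Total tree length = 7.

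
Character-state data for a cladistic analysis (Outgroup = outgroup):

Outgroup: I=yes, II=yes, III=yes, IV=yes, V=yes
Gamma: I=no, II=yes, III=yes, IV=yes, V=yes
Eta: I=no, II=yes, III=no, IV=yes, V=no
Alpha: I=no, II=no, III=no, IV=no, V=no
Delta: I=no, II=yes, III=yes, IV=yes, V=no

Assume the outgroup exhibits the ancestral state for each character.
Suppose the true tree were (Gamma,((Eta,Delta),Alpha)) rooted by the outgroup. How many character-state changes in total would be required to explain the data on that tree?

Map each character onto (Gamma,((Eta,Delta),Alpha)) (rooted by Outgroup) and count the minimum state changes it requires (Fitch parsimony):
I: 1; II: 1; III: 2; IV: 1; V: 1.
Total tree length = 6.

6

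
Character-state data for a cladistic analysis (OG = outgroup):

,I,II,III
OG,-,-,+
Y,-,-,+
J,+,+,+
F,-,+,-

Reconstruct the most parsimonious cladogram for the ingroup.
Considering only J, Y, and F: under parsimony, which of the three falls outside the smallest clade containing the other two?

Character polarity is set by the outgroup: the derived state is whichever differs from the outgroup's state, so for III the derived state is '-', and for the remaining characters it is '+'.
I (derived state '+') is unique to J (autapomorphy; uninformative for grouping).
Only F and J show the derived state '+' for II, supporting them as a clade.
III (derived state '-') is unique to F (autapomorphy; uninformative for grouping).
Most parsimonious ingroup topology: (Y,(J,F)).
J and F share a more recent common ancestor with each other than either does with Y, so Y is the least closely related of the three.

Y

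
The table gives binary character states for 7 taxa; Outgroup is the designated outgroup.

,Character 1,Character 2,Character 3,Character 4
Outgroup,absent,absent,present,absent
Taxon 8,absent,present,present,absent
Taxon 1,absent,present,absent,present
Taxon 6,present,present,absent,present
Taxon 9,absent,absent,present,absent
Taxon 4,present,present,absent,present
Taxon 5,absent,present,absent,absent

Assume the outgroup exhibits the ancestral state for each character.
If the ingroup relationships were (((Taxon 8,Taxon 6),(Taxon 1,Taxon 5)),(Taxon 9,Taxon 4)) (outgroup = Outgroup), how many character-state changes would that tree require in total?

Map each character onto (((Taxon 8,Taxon 6),(Taxon 1,Taxon 5)),(Taxon 9,Taxon 4)) (rooted by Outgroup) and count the minimum state changes it requires (Fitch parsimony):
Character 1: 2; Character 2: 2; Character 3: 3; Character 4: 3.
Total tree length = 10.

10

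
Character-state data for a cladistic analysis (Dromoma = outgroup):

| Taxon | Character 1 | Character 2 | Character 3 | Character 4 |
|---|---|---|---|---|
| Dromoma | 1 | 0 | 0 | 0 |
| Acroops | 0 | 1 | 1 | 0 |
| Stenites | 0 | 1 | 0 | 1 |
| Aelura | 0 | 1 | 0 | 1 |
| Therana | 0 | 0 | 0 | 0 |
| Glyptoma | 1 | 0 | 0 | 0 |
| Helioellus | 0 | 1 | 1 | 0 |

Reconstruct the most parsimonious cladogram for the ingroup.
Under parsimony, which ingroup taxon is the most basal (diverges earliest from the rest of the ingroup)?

Character polarity is set by the outgroup: the derived state is whichever differs from the outgroup's state, so for Character 1 the derived state is '0', and for the remaining characters it is '1'.
Character 1 (derived state '0') is shared by Acroops, Aelura, Helioellus, Stenites, and Therana — a synapomorphy uniting that clade.
Character 2: derived state '1' in Acroops, Aelura, Helioellus, and Stenites only — synapomorphy for {Acroops, Aelura, Helioellus, Stenites}.
Character 3 (derived state '1') is shared by Acroops and Helioellus — a synapomorphy uniting that clade.
Character 4: derived state '1' in Aelura and Stenites only — synapomorphy for {Aelura, Stenites}.
Most parsimonious ingroup topology: ((((Acroops,Helioellus),(Stenites,Aelura)),Therana),Glyptoma).
Glyptoma is sister to the clade containing all other ingroup taxa, so it is the earliest-diverging (most basal) ingroup lineage.

Glyptoma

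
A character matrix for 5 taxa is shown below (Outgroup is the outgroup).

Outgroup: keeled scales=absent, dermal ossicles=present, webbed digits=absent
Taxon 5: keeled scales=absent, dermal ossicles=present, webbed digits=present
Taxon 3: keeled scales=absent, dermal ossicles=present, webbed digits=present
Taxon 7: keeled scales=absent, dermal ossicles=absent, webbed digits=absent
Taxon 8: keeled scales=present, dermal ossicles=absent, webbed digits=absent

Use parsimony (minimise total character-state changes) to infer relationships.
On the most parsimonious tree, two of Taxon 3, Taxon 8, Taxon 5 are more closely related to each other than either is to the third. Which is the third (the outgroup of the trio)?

Character polarity is set by the outgroup: the derived state is whichever differs from the outgroup's state, so for dermal ossicles the derived state is 'absent', and for the remaining characters it is 'present'.
keeled scales: derived state 'present' in Taxon 8 only — an autapomorphy, so it tells us nothing about relationships among taxa.
dermal ossicles (derived state 'absent') is shared by Taxon 7 and Taxon 8 — a synapomorphy uniting that clade.
webbed digits: derived state 'present' in Taxon 3 and Taxon 5 only — synapomorphy for {Taxon 3, Taxon 5}.
Most parsimonious ingroup topology: ((Taxon 5,Taxon 3),(Taxon 7,Taxon 8)).
Taxon 5 and Taxon 3 share a more recent common ancestor with each other than either does with Taxon 8, so Taxon 8 is the least closely related of the three.

Taxon 8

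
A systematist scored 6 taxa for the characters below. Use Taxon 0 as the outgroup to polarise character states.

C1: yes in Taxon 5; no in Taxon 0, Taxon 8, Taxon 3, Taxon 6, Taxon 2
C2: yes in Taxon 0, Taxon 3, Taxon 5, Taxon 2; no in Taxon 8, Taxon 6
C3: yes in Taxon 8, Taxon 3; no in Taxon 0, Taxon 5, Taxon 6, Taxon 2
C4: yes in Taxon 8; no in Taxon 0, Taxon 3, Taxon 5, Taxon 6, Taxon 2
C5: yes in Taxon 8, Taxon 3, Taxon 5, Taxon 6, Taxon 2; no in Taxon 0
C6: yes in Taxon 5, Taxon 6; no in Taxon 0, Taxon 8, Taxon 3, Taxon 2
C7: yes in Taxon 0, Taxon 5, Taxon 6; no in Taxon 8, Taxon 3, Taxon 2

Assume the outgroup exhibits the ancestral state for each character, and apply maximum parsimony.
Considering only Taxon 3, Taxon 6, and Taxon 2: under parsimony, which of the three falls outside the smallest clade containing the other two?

Character polarity is set by the outgroup: the derived state is whichever differs from the outgroup's state, so for C2, C7 the derived state is 'no', and for the remaining characters it is 'yes'.
C1 (derived state 'yes') is unique to Taxon 5 (autapomorphy; uninformative for grouping).
C2 groups Taxon 6 and Taxon 8, which is incompatible with the clades supported by the remaining characters; treating it as convergent (homoplasy) costs fewer steps than any alternative tree.
C3: derived state 'yes' in Taxon 3 and Taxon 8 only — synapomorphy for {Taxon 3, Taxon 8}.
C4 (derived state 'yes') is unique to Taxon 8 (autapomorphy; uninformative for grouping).
C5 (derived state 'yes') is shared by all ingroup taxa — unites the whole ingroup.
Only Taxon 5 and Taxon 6 show the derived state 'yes' for C6, supporting them as a clade.
Only Taxon 2, Taxon 3, and Taxon 8 show the derived state 'no' for C7, supporting them as a clade.
Most parsimonious ingroup topology: (((Taxon 8,Taxon 3),Taxon 2),(Taxon 5,Taxon 6)).
Taxon 2 and Taxon 3 share a more recent common ancestor with each other than either does with Taxon 6, so Taxon 6 is the least closely related of the three.

Taxon 6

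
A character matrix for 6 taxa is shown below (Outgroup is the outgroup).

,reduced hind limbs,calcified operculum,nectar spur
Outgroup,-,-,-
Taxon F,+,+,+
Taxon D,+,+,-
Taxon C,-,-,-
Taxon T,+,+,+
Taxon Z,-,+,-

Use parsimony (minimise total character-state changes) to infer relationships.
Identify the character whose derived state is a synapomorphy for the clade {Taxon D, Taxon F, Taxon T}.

reduced hind limbs

The outgroup has state '-' for every character, so '+' is the derived state throughout.
Only Taxon D, Taxon F, and Taxon T show the derived state '+' for reduced hind limbs, supporting them as a clade.
Only Taxon D, Taxon F, Taxon T, and Taxon Z show the derived state '+' for calcified operculum, supporting them as a clade.
nectar spur: derived state '+' in Taxon F and Taxon T only — synapomorphy for {Taxon F, Taxon T}.
Most parsimonious ingroup topology: ((((Taxon F,Taxon T),Taxon D),Taxon Z),Taxon C).
The clade {Taxon D, Taxon F, Taxon T} is supported by reduced hind limbs: its derived state '+' occurs in exactly those taxa and in no other taxon (including the outgroup).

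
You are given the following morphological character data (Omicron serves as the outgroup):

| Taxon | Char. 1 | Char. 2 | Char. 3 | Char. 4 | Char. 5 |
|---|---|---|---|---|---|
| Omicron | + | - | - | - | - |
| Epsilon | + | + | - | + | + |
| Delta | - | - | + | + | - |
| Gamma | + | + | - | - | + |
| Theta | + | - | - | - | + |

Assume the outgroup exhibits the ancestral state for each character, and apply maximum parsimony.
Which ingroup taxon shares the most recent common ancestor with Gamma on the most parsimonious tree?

Epsilon

Character polarity is set by the outgroup: the derived state is whichever differs from the outgroup's state, so for Char. 1 the derived state is '-', and for the remaining characters it is '+'.
Char. 1: derived state '-' in Delta only — an autapomorphy, so it tells us nothing about relationships among taxa.
Char. 2: derived state '+' in Epsilon and Gamma only — synapomorphy for {Epsilon, Gamma}.
Char. 3: derived state '+' in Delta only — an autapomorphy, so it tells us nothing about relationships among taxa.
Char. 4 (state '+') occurs in Delta and Epsilon but conflicts with the nesting implied by the other characters — most parsimoniously interpreted as homoplasy.
Char. 5 (derived state '+') is shared by Epsilon, Gamma, and Theta — a synapomorphy uniting that clade.
Most parsimonious ingroup topology: (((Epsilon,Gamma),Theta),Delta).
Gamma and Epsilon form a cherry on this tree, so they are sister taxa.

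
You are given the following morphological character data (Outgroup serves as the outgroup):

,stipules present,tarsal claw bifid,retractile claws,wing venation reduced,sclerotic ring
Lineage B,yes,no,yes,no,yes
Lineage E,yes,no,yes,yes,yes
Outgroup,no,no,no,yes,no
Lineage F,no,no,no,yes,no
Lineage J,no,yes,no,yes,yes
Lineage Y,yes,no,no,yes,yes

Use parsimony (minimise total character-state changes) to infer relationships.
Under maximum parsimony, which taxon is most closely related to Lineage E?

Lineage B

Character polarity is set by the outgroup: the derived state is whichever differs from the outgroup's state, so for wing venation reduced the derived state is 'no', and for the remaining characters it is 'yes'.
Only Lineage B, Lineage E, and Lineage Y show the derived state 'yes' for stipules present, supporting them as a clade.
tarsal claw bifid (derived state 'yes') is unique to Lineage J (autapomorphy; uninformative for grouping).
retractile claws: derived state 'yes' in Lineage B and Lineage E only — synapomorphy for {Lineage B, Lineage E}.
wing venation reduced (derived state 'no') is unique to Lineage B (autapomorphy; uninformative for grouping).
sclerotic ring (derived state 'yes') is shared by Lineage B, Lineage E, Lineage J, and Lineage Y — a synapomorphy uniting that clade.
Most parsimonious ingroup topology: (Lineage F,(((Lineage E,Lineage B),Lineage Y),Lineage J)).
Lineage E and Lineage B form a cherry on this tree, so they are sister taxa.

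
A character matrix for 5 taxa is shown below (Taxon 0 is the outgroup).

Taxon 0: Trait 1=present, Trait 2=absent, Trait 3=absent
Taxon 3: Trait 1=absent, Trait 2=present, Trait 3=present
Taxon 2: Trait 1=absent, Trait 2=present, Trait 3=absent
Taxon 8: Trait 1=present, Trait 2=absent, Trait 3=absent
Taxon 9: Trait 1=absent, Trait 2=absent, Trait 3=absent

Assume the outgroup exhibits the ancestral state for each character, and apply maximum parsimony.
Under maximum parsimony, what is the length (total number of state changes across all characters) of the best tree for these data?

3

Character polarity is set by the outgroup: the derived state is whichever differs from the outgroup's state, so for Trait 1 the derived state is 'absent', and for the remaining characters it is 'present'.
Trait 1 (derived state 'absent') is shared by Taxon 2, Taxon 3, and Taxon 9 — a synapomorphy uniting that clade.
Only Taxon 2 and Taxon 3 show the derived state 'present' for Trait 2, supporting them as a clade.
Trait 3 (derived state 'present') is unique to Taxon 3 (autapomorphy; uninformative for grouping).
Most parsimonious ingroup topology: (((Taxon 3,Taxon 2),Taxon 9),Taxon 8).
Changes per character on this tree: Trait 1: 1; Trait 2: 1; Trait 3: 1.
Total = 3.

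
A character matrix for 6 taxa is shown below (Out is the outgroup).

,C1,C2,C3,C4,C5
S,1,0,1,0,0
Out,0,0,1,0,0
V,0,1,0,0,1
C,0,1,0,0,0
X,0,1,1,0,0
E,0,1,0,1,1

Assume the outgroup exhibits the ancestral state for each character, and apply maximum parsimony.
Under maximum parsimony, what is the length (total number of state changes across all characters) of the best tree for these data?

5

Character polarity is set by the outgroup: the derived state is whichever differs from the outgroup's state, so for C3 the derived state is '0', and for the remaining characters it is '1'.
C1 (derived state '1') is unique to S (autapomorphy; uninformative for grouping).
C2: derived state '1' in C, E, V, and X only — synapomorphy for {C, E, V, X}.
C3: derived state '0' in C, E, and V only — synapomorphy for {C, E, V}.
C4 (derived state '1') is unique to E (autapomorphy; uninformative for grouping).
C5: derived state '1' in E and V only — synapomorphy for {E, V}.
Most parsimonious ingroup topology: (S,(((V,E),C),X)).
Changes per character on this tree: C1: 1; C2: 1; C3: 1; C4: 1; C5: 1.
Total = 5.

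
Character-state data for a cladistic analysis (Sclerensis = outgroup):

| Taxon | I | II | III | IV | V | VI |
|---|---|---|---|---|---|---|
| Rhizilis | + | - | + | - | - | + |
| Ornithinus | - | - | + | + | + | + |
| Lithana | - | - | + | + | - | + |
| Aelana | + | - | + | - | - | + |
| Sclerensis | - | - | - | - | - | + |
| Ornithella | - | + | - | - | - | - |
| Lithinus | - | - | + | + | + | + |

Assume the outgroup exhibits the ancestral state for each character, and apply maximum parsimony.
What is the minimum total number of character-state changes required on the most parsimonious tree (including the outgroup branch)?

6

Character polarity is set by the outgroup: the derived state is whichever differs from the outgroup's state, so for VI the derived state is '-', and for the remaining characters it is '+'.
Only Aelana and Rhizilis show the derived state '+' for I, supporting them as a clade.
II: derived state '+' in Ornithella only — an autapomorphy, so it tells us nothing about relationships among taxa.
III: derived state '+' in Aelana, Lithana, Lithinus, Ornithinus, and Rhizilis only — synapomorphy for {Aelana, Lithana, Lithinus, Ornithinus, Rhizilis}.
Only Lithana, Lithinus, and Ornithinus show the derived state '+' for IV, supporting them as a clade.
Only Lithinus and Ornithinus show the derived state '+' for V, supporting them as a clade.
VI: derived state '-' in Ornithella only — an autapomorphy, so it tells us nothing about relationships among taxa.
Most parsimonious ingroup topology: ((((Ornithinus,Lithinus),Lithana),(Aelana,Rhizilis)),Ornithella).
Changes per character on this tree: I: 1; II: 1; III: 1; IV: 1; V: 1; VI: 1.
Total = 6.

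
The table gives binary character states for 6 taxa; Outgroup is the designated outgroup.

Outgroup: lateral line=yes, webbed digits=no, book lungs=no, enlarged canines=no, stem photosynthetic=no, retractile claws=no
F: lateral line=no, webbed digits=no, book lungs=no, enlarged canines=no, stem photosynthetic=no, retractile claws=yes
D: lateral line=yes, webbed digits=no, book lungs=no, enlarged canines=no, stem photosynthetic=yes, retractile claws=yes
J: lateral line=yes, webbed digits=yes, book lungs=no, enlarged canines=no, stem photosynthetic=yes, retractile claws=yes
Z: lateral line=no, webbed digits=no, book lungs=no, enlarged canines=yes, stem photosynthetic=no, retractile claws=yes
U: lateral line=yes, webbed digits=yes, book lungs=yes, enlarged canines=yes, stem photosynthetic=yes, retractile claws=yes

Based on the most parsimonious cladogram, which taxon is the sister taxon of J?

Character polarity is set by the outgroup: the derived state is whichever differs from the outgroup's state, so for lateral line the derived state is 'no', and for the remaining characters it is 'yes'.
lateral line (derived state 'no') is shared by F and Z — a synapomorphy uniting that clade.
Only J and U show the derived state 'yes' for webbed digits, supporting them as a clade.
book lungs (derived state 'yes') is unique to U (autapomorphy; uninformative for grouping).
enlarged canines groups U and Z, which is incompatible with the clades supported by the remaining characters; treating it as convergent (homoplasy) costs fewer steps than any alternative tree.
Only D, J, and U show the derived state 'yes' for stem photosynthetic, supporting them as a clade.
All ingroup taxa share the derived state 'yes' for retractile claws; it defines the ingroup but does not resolve relationships within it.
Most parsimonious ingroup topology: ((F,Z),(D,(J,U))).
J and U form a cherry on this tree, so they are sister taxa.

U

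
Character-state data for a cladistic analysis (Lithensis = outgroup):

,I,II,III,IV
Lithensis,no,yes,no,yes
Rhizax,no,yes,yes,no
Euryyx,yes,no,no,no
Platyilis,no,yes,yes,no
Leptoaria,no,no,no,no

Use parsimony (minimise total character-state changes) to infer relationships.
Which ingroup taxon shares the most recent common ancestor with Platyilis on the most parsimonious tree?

Rhizax

Character polarity is set by the outgroup: the derived state is whichever differs from the outgroup's state, so for II, IV the derived state is 'no', and for the remaining characters it is 'yes'.
I (derived state 'yes') is unique to Euryyx (autapomorphy; uninformative for grouping).
II (derived state 'no') is shared by Euryyx and Leptoaria — a synapomorphy uniting that clade.
III (derived state 'yes') is shared by Platyilis and Rhizax — a synapomorphy uniting that clade.
IV (derived state 'no') is shared by all ingroup taxa — unites the whole ingroup.
Most parsimonious ingroup topology: ((Rhizax,Platyilis),(Euryyx,Leptoaria)).
Platyilis and Rhizax form a cherry on this tree, so they are sister taxa.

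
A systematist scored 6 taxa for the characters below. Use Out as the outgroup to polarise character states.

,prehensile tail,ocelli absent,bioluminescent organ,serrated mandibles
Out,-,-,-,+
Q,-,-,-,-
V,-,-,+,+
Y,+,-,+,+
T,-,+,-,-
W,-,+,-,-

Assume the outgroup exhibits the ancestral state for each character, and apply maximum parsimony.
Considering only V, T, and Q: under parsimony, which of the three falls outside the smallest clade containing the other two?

V

Character polarity is set by the outgroup: the derived state is whichever differs from the outgroup's state, so for serrated mandibles the derived state is '-', and for the remaining characters it is '+'.
prehensile tail (derived state '+') is unique to Y (autapomorphy; uninformative for grouping).
ocelli absent: derived state '+' in T and W only — synapomorphy for {T, W}.
bioluminescent organ: derived state '+' in V and Y only — synapomorphy for {V, Y}.
serrated mandibles (derived state '-') is shared by Q, T, and W — a synapomorphy uniting that clade.
Most parsimonious ingroup topology: ((Q,(T,W)),(V,Y)).
Q and T share a more recent common ancestor with each other than either does with V, so V is the least closely related of the three.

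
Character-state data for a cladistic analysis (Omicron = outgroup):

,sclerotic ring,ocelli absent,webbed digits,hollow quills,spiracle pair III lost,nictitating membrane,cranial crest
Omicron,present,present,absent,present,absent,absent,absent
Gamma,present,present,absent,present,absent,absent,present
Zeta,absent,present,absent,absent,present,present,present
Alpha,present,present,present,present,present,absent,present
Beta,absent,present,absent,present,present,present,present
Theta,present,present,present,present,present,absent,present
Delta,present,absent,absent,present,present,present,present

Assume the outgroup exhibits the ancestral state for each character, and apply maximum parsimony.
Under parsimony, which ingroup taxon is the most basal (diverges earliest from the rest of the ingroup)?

Gamma

Character polarity is set by the outgroup: the derived state is whichever differs from the outgroup's state, so for sclerotic ring, ocelli absent, hollow quills the derived state is 'absent', and for the remaining characters it is 'present'.
sclerotic ring: derived state 'absent' in Beta and Zeta only — synapomorphy for {Beta, Zeta}.
ocelli absent: derived state 'absent' in Delta only — an autapomorphy, so it tells us nothing about relationships among taxa.
webbed digits: derived state 'present' in Alpha and Theta only — synapomorphy for {Alpha, Theta}.
hollow quills (derived state 'absent') is unique to Zeta (autapomorphy; uninformative for grouping).
Only Alpha, Beta, Delta, Theta, and Zeta show the derived state 'present' for spiracle pair III lost, supporting them as a clade.
nictitating membrane: derived state 'present' in Beta, Delta, and Zeta only — synapomorphy for {Beta, Delta, Zeta}.
cranial crest (derived state 'present') is shared by all ingroup taxa — unites the whole ingroup.
Most parsimonious ingroup topology: (Gamma,(((Zeta,Beta),Delta),(Alpha,Theta))).
Gamma is sister to the clade containing all other ingroup taxa, so it is the earliest-diverging (most basal) ingroup lineage.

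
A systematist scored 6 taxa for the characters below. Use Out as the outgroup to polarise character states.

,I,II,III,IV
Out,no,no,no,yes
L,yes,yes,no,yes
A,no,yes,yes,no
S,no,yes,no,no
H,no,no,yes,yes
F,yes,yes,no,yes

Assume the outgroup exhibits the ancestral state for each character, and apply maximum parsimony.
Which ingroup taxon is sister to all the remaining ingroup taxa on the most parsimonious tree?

H

Character polarity is set by the outgroup: the derived state is whichever differs from the outgroup's state, so for IV the derived state is 'no', and for the remaining characters it is 'yes'.
I: derived state 'yes' in F and L only — synapomorphy for {F, L}.
II: derived state 'yes' in A, F, L, and S only — synapomorphy for {A, F, L, S}.
III (state 'yes') occurs in A and H but conflicts with the nesting implied by the other characters — most parsimoniously interpreted as homoplasy.
IV (derived state 'no') is shared by A and S — a synapomorphy uniting that clade.
Most parsimonious ingroup topology: (((L,F),(A,S)),H).
H is sister to the clade containing all other ingroup taxa, so it is the earliest-diverging (most basal) ingroup lineage.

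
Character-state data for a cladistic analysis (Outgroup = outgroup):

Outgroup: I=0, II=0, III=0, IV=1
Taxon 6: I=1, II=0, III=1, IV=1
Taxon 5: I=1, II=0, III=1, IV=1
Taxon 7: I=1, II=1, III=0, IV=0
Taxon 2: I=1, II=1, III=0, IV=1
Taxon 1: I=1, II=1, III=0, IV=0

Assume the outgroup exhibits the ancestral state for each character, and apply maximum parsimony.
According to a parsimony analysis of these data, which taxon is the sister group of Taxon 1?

Taxon 7

Character polarity is set by the outgroup: the derived state is whichever differs from the outgroup's state, so for IV the derived state is '0', and for the remaining characters it is '1'.
All ingroup taxa share the derived state '1' for I; it defines the ingroup but does not resolve relationships within it.
II: derived state '1' in Taxon 1, Taxon 2, and Taxon 7 only — synapomorphy for {Taxon 1, Taxon 2, Taxon 7}.
III: derived state '1' in Taxon 5 and Taxon 6 only — synapomorphy for {Taxon 5, Taxon 6}.
IV: derived state '0' in Taxon 1 and Taxon 7 only — synapomorphy for {Taxon 1, Taxon 7}.
Most parsimonious ingroup topology: ((Taxon 6,Taxon 5),((Taxon 7,Taxon 1),Taxon 2)).
Taxon 1 and Taxon 7 form a cherry on this tree, so they are sister taxa.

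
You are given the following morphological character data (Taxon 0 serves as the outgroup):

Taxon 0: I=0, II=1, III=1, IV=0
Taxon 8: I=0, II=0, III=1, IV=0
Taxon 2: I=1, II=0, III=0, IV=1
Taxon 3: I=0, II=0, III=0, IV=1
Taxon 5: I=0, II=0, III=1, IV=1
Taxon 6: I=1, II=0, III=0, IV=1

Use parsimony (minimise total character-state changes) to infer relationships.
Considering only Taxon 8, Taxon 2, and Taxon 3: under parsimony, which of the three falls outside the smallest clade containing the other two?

Taxon 8

Character polarity is set by the outgroup: the derived state is whichever differs from the outgroup's state, so for II, III the derived state is '0', and for the remaining characters it is '1'.
I (derived state '1') is shared by Taxon 2 and Taxon 6 — a synapomorphy uniting that clade.
All ingroup taxa share the derived state '0' for II; it defines the ingroup but does not resolve relationships within it.
Only Taxon 2, Taxon 3, and Taxon 6 show the derived state '0' for III, supporting them as a clade.
Only Taxon 2, Taxon 3, Taxon 5, and Taxon 6 show the derived state '1' for IV, supporting them as a clade.
Most parsimonious ingroup topology: (Taxon 8,(((Taxon 2,Taxon 6),Taxon 3),Taxon 5)).
Taxon 2 and Taxon 3 share a more recent common ancestor with each other than either does with Taxon 8, so Taxon 8 is the least closely related of the three.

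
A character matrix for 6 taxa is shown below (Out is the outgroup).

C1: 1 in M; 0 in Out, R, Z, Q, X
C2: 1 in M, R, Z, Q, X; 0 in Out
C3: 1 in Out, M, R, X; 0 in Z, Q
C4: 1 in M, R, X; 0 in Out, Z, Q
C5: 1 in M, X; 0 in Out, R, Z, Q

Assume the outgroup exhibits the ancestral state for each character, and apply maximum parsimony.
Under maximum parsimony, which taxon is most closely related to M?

X

Character polarity is set by the outgroup: the derived state is whichever differs from the outgroup's state, so for C3 the derived state is '0', and for the remaining characters it is '1'.
C1: derived state '1' in M only — an autapomorphy, so it tells us nothing about relationships among taxa.
C2 (derived state '1') is shared by all ingroup taxa — unites the whole ingroup.
Only Q and Z show the derived state '0' for C3, supporting them as a clade.
Only M, R, and X show the derived state '1' for C4, supporting them as a clade.
C5 (derived state '1') is shared by M and X — a synapomorphy uniting that clade.
Most parsimonious ingroup topology: (((M,X),R),(Z,Q)).
M and X form a cherry on this tree, so they are sister taxa.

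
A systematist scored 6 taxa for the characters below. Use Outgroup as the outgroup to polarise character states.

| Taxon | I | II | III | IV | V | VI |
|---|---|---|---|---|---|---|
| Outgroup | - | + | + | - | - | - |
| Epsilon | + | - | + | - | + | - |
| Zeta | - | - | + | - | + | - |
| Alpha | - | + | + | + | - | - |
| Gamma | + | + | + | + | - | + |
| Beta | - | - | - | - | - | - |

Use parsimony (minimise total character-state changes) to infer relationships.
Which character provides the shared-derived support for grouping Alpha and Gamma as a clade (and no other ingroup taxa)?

Character polarity is set by the outgroup: the derived state is whichever differs from the outgroup's state, so for II, III the derived state is '-', and for the remaining characters it is '+'.
I groups Epsilon and Gamma, which is incompatible with the clades supported by the remaining characters; treating it as convergent (homoplasy) costs fewer steps than any alternative tree.
II: derived state '-' in Beta, Epsilon, and Zeta only — synapomorphy for {Beta, Epsilon, Zeta}.
III: derived state '-' in Beta only — an autapomorphy, so it tells us nothing about relationships among taxa.
IV (derived state '+') is shared by Alpha and Gamma — a synapomorphy uniting that clade.
V: derived state '+' in Epsilon and Zeta only — synapomorphy for {Epsilon, Zeta}.
VI: derived state '+' in Gamma only — an autapomorphy, so it tells us nothing about relationships among taxa.
Most parsimonious ingroup topology: (((Epsilon,Zeta),Beta),(Alpha,Gamma)).
The clade {Alpha, Gamma} is supported by IV: its derived state '+' occurs in exactly those taxa and in no other taxon (including the outgroup).

IV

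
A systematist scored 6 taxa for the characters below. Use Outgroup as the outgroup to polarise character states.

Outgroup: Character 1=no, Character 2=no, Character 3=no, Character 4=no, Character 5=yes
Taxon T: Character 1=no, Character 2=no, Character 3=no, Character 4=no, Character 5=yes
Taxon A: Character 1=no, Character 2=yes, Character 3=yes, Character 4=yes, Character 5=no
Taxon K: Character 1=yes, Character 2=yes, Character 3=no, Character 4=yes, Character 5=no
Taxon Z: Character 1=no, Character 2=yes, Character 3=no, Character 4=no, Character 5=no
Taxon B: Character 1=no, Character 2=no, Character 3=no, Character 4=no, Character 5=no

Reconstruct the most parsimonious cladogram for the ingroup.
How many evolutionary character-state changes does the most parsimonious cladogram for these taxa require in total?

Character polarity is set by the outgroup: the derived state is whichever differs from the outgroup's state, so for Character 5 the derived state is 'no', and for the remaining characters it is 'yes'.
Character 1 (derived state 'yes') is unique to Taxon K (autapomorphy; uninformative for grouping).
Character 2: derived state 'yes' in Taxon A, Taxon K, and Taxon Z only — synapomorphy for {Taxon A, Taxon K, Taxon Z}.
Character 3: derived state 'yes' in Taxon A only — an autapomorphy, so it tells us nothing about relationships among taxa.
Only Taxon A and Taxon K show the derived state 'yes' for Character 4, supporting them as a clade.
Character 5: derived state 'no' in Taxon A, Taxon B, Taxon K, and Taxon Z only — synapomorphy for {Taxon A, Taxon B, Taxon K, Taxon Z}.
Most parsimonious ingroup topology: (Taxon T,(((Taxon A,Taxon K),Taxon Z),Taxon B)).
Changes per character on this tree: Character 1: 1; Character 2: 1; Character 3: 1; Character 4: 1; Character 5: 1.
Total = 5.

5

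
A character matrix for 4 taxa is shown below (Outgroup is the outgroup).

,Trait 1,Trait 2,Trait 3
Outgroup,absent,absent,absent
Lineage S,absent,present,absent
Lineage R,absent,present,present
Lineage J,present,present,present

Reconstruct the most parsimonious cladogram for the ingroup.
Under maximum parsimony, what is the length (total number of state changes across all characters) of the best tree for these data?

The outgroup has state 'absent' for every character, so 'present' is the derived state throughout.
Trait 1 (derived state 'present') is unique to Lineage J (autapomorphy; uninformative for grouping).
All ingroup taxa share the derived state 'present' for Trait 2; it defines the ingroup but does not resolve relationships within it.
Trait 3: derived state 'present' in Lineage J and Lineage R only — synapomorphy for {Lineage J, Lineage R}.
Most parsimonious ingroup topology: (Lineage S,(Lineage R,Lineage J)).
Changes per character on this tree: Trait 1: 1; Trait 2: 1; Trait 3: 1.
Total = 3.

3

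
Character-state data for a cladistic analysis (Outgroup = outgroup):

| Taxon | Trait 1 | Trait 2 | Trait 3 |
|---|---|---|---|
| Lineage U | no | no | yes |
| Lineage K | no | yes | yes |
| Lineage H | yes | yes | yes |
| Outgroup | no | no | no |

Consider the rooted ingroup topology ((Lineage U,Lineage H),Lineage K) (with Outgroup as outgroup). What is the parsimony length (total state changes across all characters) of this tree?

Map each character onto ((Lineage U,Lineage H),Lineage K) (rooted by Outgroup) and count the minimum state changes it requires (Fitch parsimony):
Trait 1: 1; Trait 2: 2; Trait 3: 1.
Total tree length = 4.

4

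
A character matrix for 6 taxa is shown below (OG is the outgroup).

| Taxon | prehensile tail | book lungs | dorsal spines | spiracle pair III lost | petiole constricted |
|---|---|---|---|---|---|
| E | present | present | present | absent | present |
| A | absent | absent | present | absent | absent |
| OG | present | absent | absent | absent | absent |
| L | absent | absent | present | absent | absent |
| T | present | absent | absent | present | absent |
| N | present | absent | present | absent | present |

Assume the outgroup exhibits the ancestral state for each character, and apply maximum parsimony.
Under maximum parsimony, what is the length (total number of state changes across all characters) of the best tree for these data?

5

Character polarity is set by the outgroup: the derived state is whichever differs from the outgroup's state, so for prehensile tail the derived state is 'absent', and for the remaining characters it is 'present'.
prehensile tail (derived state 'absent') is shared by A and L — a synapomorphy uniting that clade.
book lungs: derived state 'present' in E only — an autapomorphy, so it tells us nothing about relationships among taxa.
dorsal spines (derived state 'present') is shared by A, E, L, and N — a synapomorphy uniting that clade.
spiracle pair III lost (derived state 'present') is unique to T (autapomorphy; uninformative for grouping).
Only E and N show the derived state 'present' for petiole constricted, supporting them as a clade.
Most parsimonious ingroup topology: (((E,N),(A,L)),T).
Changes per character on this tree: prehensile tail: 1; book lungs: 1; dorsal spines: 1; spiracle pair III lost: 1; petiole constricted: 1.
Total = 5.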